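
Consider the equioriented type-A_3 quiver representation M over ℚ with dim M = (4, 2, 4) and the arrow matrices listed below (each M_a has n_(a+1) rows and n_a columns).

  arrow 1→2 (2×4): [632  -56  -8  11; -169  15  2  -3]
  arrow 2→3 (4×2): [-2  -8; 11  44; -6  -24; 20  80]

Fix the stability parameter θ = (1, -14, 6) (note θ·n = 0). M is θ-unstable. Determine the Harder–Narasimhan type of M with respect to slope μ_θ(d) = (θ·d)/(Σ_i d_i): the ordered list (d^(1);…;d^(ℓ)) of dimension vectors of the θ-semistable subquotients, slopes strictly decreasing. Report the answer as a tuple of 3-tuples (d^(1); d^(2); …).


Via rank(M_{q-1}∘⋯∘M_p): M ≅ I[1,1]^2, I[1,2], I[1,3], I[3,3]^3.
μ_θ-semistable layers: μ^(1)=6; μ^(2)=1; μ^(3)=-13/2

((0, 0, 4); (2, 0, 0); (2, 2, 0))


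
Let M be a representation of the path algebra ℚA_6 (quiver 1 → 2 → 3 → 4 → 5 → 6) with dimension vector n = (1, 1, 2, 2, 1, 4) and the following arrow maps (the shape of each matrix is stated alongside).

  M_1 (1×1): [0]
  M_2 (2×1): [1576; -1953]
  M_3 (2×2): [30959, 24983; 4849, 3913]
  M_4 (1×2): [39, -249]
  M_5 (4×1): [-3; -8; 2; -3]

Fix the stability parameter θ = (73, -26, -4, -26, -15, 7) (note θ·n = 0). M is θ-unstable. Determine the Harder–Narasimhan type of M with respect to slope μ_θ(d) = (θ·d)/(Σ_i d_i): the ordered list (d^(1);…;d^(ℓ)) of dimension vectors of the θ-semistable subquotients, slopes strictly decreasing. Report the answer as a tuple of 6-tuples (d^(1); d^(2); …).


Via rank(M_{q-1}∘⋯∘M_p): M ≅ I[1,1], I[2,4], I[3,3], I[4,6], I[6,6]^3.
μ_θ-semistable layers: μ^(1)=73; μ^(2)=7; μ^(3)=-4; μ^(4)=-15; μ^(5)=-26

((1, 0, 0, 0, 0, 0); (0, 0, 0, 0, 0, 4); (0, 0, 1, 0, 0, 0); (0, 0, 1, 1, 1, 0); (0, 1, 0, 1, 0, 0))


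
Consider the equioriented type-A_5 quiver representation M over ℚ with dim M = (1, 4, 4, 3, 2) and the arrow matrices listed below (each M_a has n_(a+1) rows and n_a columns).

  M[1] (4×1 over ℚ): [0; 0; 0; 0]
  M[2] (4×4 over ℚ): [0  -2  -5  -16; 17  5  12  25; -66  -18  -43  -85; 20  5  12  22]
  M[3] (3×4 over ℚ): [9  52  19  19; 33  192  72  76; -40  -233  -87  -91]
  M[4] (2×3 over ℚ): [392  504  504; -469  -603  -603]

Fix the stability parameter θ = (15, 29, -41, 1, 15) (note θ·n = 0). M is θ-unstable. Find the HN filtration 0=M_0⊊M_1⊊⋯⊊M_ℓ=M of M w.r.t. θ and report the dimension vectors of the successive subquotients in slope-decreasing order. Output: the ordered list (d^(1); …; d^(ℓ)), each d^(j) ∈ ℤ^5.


Via rank(M_{q-1}∘⋯∘M_p): M ≅ I[1,1], I[2,3], I[2,4]^2, I[2,5], I[5,5].
μ_θ-semistable layers: μ^(1)=15; μ^(2)=1; μ^(3)=-6

((1, 0, 0, 0, 2); (0, 0, 0, 3, 0); (0, 4, 4, 0, 0))


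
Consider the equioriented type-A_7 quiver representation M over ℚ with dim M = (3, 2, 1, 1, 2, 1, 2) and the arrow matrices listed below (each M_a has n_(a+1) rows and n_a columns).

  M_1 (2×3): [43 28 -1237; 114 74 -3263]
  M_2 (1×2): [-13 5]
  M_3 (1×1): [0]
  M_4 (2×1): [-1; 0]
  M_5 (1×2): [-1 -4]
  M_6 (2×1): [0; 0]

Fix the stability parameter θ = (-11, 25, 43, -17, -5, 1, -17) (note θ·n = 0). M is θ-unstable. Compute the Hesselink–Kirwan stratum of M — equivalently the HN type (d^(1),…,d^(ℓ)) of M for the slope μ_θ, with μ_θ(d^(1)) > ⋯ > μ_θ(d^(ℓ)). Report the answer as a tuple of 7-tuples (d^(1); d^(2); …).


Interval decomposition of M: I[1,1], I[1,2], I[1,3], I[4,6], I[5,5], I[7,7]^2.
HN type (ℓ=6): μ^(1)=43; μ^(2)=25; μ^(3)=1; μ^(4)=-5; μ^(5)=-11; μ^(6)=-17

((0, 0, 1, 0, 0, 0, 0); (0, 2, 0, 0, 0, 0, 0); (0, 0, 0, 0, 0, 1, 0); (0, 0, 0, 0, 2, 0, 0); (3, 0, 0, 0, 0, 0, 0); (0, 0, 0, 1, 0, 0, 2))


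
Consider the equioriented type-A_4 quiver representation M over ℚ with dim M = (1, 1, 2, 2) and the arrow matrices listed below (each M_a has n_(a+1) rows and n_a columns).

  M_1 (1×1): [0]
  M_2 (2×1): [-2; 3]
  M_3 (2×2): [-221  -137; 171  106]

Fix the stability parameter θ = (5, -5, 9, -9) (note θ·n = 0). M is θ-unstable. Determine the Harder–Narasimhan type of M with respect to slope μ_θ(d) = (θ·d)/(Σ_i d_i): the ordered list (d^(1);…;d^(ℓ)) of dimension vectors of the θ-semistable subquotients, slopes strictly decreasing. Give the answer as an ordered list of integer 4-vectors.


Barcode: M ≅ I[1,1], I[2,4], I[3,4]. HN layers by μ_θ (3 steps, strictly decreasing):
  μ^(1)=5; μ^(2)=0; μ^(3)=-5

((1, 0, 0, 0); (0, 0, 2, 2); (0, 1, 0, 0))


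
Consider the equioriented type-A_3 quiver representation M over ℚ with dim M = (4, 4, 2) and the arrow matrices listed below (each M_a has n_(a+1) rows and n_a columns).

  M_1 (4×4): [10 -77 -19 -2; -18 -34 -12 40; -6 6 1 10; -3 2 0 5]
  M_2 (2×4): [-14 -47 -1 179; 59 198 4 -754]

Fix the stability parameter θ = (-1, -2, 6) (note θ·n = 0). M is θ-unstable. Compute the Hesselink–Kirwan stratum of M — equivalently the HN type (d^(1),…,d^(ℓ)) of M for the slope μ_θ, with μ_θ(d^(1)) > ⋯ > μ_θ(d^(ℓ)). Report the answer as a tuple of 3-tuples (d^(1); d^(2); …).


Interval decomposition of M: I[1,2]^2, I[1,3]^2.
HN type (ℓ=2): μ^(1)=6; μ^(2)=-3/2

((0, 0, 2); (4, 4, 0))


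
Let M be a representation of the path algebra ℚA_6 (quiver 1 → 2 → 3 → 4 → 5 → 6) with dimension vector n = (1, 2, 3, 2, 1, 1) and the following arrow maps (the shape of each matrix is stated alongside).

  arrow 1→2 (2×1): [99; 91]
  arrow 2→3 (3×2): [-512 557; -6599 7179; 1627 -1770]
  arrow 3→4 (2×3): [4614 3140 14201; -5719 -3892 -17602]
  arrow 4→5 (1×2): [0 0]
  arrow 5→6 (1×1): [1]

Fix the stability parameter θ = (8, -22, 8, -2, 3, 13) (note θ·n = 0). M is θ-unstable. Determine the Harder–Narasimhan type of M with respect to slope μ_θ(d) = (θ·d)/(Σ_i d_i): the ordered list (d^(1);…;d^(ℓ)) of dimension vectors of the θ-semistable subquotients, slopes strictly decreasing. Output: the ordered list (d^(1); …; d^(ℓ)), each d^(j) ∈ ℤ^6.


Via rank(M_{q-1}∘⋯∘M_p): M ≅ I[1,4], I[2,4], I[3,3], I[5,6].
μ_θ-semistable layers: μ^(1)=13; μ^(2)=8; μ^(3)=3; μ^(4)=-7; μ^(5)=-22

((0, 0, 0, 0, 0, 1); (0, 0, 1, 0, 0, 0); (0, 0, 2, 2, 1, 0); (1, 1, 0, 0, 0, 0); (0, 1, 0, 0, 0, 0))


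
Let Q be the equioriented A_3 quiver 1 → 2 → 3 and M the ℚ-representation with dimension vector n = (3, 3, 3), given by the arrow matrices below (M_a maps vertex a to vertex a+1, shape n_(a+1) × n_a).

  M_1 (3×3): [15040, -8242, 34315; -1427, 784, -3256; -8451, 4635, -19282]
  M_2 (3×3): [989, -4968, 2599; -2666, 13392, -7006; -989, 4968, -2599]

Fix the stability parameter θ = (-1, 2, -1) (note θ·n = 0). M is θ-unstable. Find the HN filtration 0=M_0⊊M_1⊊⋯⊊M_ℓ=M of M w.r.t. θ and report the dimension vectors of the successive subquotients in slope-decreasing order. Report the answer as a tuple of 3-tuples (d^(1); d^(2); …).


Barcode: M ≅ I[1,2]^2, I[1,3], I[3,3]^2. HN layers by μ_θ (3 steps, strictly decreasing):
  μ^(1)=2; μ^(2)=1/2; μ^(3)=-1

((0, 2, 0); (0, 1, 1); (3, 0, 2))


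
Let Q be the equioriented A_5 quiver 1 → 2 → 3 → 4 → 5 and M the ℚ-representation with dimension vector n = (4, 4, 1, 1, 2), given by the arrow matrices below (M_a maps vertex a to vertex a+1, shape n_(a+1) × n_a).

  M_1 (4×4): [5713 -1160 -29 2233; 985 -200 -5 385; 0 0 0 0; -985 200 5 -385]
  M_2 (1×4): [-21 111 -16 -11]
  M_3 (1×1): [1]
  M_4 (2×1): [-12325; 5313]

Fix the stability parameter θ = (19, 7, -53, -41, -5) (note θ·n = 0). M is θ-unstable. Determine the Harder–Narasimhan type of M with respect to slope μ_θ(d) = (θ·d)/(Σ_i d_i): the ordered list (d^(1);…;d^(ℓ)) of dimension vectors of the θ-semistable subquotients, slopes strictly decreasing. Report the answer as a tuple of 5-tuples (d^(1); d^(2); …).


Barcode: M ≅ I[1,1]^3, I[1,5], I[2,2]^3, I[5,5]. HN layers by μ_θ (4 steps, strictly decreasing):
  μ^(1)=19; μ^(2)=7; μ^(3)=-5; μ^(4)=-17

((3, 0, 0, 0, 0); (0, 3, 0, 0, 0); (0, 0, 0, 0, 2); (1, 1, 1, 1, 0))


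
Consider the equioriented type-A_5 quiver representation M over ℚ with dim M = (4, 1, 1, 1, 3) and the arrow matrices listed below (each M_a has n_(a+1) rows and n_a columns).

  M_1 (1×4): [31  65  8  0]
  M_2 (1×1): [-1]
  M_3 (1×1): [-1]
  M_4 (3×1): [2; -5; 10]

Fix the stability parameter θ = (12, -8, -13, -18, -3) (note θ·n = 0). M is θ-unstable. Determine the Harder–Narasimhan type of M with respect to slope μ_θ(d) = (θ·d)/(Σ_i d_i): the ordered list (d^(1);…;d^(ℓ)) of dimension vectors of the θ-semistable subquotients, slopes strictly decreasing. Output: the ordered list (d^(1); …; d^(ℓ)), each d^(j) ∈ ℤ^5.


Barcode: M ≅ I[1,1]^3, I[1,5], I[5,5]^2. HN layers by μ_θ (3 steps, strictly decreasing):
  μ^(1)=12; μ^(2)=-3; μ^(3)=-27/4

((3, 0, 0, 0, 0); (0, 0, 0, 0, 3); (1, 1, 1, 1, 0))


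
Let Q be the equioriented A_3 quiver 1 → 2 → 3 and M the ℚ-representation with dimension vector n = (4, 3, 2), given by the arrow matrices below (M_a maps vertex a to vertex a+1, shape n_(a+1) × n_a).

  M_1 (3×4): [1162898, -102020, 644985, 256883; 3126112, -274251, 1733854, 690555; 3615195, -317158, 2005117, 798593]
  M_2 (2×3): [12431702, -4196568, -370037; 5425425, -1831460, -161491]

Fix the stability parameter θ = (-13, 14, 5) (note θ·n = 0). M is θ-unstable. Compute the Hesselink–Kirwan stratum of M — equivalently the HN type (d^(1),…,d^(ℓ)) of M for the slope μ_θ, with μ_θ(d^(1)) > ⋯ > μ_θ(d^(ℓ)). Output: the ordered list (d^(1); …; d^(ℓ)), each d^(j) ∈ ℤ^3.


Barcode: M ≅ I[1,1], I[1,2], I[1,3]^2. HN layers by μ_θ (3 steps, strictly decreasing):
  μ^(1)=14; μ^(2)=19/2; μ^(3)=-13

((0, 1, 0); (0, 2, 2); (4, 0, 0))


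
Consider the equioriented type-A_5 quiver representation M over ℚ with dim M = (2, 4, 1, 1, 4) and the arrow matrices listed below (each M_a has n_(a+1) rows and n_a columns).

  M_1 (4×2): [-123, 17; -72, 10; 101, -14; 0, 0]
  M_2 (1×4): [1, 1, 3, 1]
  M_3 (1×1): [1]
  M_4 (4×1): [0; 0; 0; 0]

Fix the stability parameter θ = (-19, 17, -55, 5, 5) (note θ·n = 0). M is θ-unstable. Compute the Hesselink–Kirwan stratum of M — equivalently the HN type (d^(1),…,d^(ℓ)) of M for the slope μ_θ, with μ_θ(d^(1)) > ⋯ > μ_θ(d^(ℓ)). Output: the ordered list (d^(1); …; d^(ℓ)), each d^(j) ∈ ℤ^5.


Barcode: M ≅ I[1,2], I[1,4], I[2,2]^2, I[5,5]^4. HN layers by μ_θ (3 steps, strictly decreasing):
  μ^(1)=17; μ^(2)=5; μ^(3)=-19

((0, 3, 0, 0, 0); (0, 0, 0, 1, 4); (2, 1, 1, 0, 0))


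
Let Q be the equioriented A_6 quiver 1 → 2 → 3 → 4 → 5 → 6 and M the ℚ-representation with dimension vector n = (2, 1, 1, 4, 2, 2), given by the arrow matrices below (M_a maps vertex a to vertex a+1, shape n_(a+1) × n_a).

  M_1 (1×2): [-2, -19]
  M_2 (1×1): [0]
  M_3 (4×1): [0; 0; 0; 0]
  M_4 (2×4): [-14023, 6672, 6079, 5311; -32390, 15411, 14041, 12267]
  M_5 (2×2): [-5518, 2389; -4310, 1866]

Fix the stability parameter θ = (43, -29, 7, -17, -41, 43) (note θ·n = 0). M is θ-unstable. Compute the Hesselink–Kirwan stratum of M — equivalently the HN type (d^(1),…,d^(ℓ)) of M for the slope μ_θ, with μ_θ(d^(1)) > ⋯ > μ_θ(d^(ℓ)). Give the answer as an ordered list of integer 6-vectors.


Via rank(M_{q-1}∘⋯∘M_p): M ≅ I[1,1], I[1,2], I[3,3], I[4,4]^2, I[4,6]^2.
μ_θ-semistable layers: μ^(1)=43; μ^(2)=7; μ^(3)=-17; μ^(4)=-29

((1, 0, 0, 0, 0, 2); (1, 1, 1, 0, 0, 0); (0, 0, 0, 2, 0, 0); (0, 0, 0, 2, 2, 0))


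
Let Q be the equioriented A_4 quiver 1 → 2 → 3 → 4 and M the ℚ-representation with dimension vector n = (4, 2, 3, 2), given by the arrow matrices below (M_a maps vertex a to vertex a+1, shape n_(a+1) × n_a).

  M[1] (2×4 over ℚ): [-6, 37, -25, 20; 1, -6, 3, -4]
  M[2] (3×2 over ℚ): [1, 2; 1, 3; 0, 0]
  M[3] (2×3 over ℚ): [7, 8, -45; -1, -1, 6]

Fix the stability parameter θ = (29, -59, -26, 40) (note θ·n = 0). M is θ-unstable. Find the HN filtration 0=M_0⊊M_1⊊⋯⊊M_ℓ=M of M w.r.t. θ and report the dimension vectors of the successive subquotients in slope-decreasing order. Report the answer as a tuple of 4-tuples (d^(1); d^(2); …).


Via rank(M_{q-1}∘⋯∘M_p): M ≅ I[1,1]^2, I[1,4]^2, I[3,3].
μ_θ-semistable layers: μ^(1)=40; μ^(2)=29; μ^(3)=-56/3; μ^(4)=-26

((0, 0, 0, 2); (2, 0, 0, 0); (2, 2, 2, 0); (0, 0, 1, 0))


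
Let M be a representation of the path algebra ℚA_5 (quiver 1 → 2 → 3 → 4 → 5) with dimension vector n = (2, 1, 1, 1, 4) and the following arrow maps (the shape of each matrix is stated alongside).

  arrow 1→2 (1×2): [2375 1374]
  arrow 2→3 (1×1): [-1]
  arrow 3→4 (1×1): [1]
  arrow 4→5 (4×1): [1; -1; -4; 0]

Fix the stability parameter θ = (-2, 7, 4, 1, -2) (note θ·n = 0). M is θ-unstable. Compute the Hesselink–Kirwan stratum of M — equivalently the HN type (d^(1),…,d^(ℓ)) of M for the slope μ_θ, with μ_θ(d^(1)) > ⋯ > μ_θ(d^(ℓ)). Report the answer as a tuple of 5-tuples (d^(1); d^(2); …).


Barcode: M ≅ I[1,1], I[1,5], I[5,5]^3. HN layers by μ_θ (2 steps, strictly decreasing):
  μ^(1)=5/2; μ^(2)=-2

((0, 1, 1, 1, 1); (2, 0, 0, 0, 3))


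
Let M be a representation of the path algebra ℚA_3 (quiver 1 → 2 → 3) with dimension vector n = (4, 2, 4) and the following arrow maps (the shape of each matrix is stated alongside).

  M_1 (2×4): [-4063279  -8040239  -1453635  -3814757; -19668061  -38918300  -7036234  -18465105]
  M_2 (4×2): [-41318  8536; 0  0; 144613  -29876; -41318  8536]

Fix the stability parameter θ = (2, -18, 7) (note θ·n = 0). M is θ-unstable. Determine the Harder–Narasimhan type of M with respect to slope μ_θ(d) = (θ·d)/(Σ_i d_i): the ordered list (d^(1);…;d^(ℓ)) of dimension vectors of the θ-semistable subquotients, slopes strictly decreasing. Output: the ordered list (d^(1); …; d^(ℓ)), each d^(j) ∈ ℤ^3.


Interval decomposition of M: I[1,1]^2, I[1,2], I[1,3], I[3,3]^3.
HN type (ℓ=3): μ^(1)=7; μ^(2)=2; μ^(3)=-8

((0, 0, 4); (2, 0, 0); (2, 2, 0))


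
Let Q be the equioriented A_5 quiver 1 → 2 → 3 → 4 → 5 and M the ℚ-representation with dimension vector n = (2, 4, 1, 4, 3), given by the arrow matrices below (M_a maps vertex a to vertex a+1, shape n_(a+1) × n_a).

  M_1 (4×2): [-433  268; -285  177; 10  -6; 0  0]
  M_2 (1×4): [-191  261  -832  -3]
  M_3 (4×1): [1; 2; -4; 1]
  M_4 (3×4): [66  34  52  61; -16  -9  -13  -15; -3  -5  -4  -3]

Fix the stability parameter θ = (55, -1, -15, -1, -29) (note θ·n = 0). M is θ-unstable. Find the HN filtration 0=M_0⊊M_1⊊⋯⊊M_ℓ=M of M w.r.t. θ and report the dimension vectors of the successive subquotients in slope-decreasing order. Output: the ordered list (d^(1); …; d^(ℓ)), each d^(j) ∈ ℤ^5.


Interval decomposition of M: I[1,2], I[1,5], I[2,2]^2, I[4,4], I[4,5]^2.
HN type (ℓ=4): μ^(1)=27; μ^(2)=9/5; μ^(3)=-1; μ^(4)=-15

((1, 1, 0, 0, 0); (1, 1, 1, 1, 1); (0, 2, 0, 1, 0); (0, 0, 0, 2, 2))


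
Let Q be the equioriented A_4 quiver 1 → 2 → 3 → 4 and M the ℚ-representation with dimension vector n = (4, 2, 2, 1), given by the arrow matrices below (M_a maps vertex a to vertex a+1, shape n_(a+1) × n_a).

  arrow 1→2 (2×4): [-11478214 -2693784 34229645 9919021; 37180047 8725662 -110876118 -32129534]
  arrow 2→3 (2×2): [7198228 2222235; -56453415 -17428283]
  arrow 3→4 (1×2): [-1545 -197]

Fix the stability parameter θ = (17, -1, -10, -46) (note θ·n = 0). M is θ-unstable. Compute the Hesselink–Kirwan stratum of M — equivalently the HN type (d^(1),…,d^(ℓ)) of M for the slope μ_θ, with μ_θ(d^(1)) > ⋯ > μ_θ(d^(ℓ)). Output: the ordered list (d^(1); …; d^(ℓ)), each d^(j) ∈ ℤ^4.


Barcode: M ≅ I[1,1]^2, I[1,3], I[1,4]. HN layers by μ_θ (3 steps, strictly decreasing):
  μ^(1)=17; μ^(2)=2; μ^(3)=-10

((2, 0, 0, 0); (1, 1, 1, 0); (1, 1, 1, 1))


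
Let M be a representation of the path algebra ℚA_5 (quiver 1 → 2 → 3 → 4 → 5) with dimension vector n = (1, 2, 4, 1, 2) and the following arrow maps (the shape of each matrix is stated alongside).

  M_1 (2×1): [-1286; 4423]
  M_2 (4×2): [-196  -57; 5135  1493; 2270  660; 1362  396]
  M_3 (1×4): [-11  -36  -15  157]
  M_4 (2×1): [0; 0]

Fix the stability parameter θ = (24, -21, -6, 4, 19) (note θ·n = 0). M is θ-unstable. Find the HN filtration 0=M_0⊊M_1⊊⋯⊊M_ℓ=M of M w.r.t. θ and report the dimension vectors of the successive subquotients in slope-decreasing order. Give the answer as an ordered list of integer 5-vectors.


Interval decomposition of M: I[1,4], I[2,3], I[3,3]^2, I[5,5]^2.
HN type (ℓ=5): μ^(1)=19; μ^(2)=4; μ^(3)=-1; μ^(4)=-6; μ^(5)=-21

((0, 0, 0, 0, 2); (0, 0, 0, 1, 0); (1, 1, 1, 0, 0); (0, 0, 3, 0, 0); (0, 1, 0, 0, 0))


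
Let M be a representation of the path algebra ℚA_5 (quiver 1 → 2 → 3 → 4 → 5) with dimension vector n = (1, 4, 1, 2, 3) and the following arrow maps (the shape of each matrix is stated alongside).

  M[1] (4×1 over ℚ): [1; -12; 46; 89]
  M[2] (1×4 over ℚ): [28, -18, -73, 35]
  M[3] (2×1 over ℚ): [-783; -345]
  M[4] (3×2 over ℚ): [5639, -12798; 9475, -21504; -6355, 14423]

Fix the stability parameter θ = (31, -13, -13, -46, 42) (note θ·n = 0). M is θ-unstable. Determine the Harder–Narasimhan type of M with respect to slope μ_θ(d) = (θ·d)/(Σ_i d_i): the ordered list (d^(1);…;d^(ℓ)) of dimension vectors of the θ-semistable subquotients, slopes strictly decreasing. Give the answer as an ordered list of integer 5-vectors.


Via rank(M_{q-1}∘⋯∘M_p): M ≅ I[1,5], I[2,2]^3, I[4,5], I[5,5].
μ_θ-semistable layers: μ^(1)=42; μ^(2)=-41/4; μ^(3)=-13; μ^(4)=-46

((0, 0, 0, 0, 3); (1, 1, 1, 1, 0); (0, 3, 0, 0, 0); (0, 0, 0, 1, 0))


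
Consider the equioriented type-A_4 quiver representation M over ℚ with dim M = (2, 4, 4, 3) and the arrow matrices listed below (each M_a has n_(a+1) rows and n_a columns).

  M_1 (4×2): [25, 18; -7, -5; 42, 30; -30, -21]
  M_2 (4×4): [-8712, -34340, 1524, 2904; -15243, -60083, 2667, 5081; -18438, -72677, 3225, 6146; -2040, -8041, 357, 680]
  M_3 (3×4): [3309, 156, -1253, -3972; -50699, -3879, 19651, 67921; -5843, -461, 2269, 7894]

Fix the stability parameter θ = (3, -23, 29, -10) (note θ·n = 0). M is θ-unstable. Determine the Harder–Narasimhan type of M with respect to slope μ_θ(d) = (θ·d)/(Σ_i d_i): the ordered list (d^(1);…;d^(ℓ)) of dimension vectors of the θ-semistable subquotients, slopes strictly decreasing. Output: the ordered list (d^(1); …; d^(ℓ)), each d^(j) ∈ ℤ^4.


Via rank(M_{q-1}∘⋯∘M_p): M ≅ I[1,2], I[1,4], I[2,2], I[2,4], I[3,3], I[3,4].
μ_θ-semistable layers: μ^(1)=29; μ^(2)=19/2; μ^(3)=-10; μ^(4)=-23

((0, 0, 1, 0); (0, 0, 3, 3); (2, 2, 0, 0); (0, 2, 0, 0))


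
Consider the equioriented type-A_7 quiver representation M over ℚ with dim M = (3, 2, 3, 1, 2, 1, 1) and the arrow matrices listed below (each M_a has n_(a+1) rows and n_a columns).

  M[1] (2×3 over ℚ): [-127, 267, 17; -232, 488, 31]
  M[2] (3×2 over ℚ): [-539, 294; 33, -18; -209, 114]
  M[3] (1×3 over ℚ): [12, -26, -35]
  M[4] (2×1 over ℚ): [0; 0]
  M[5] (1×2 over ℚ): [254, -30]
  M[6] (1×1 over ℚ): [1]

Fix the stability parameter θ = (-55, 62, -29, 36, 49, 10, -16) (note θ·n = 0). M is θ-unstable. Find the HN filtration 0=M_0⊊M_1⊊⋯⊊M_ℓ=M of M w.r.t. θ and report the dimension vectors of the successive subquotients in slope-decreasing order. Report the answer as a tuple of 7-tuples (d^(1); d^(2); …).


Barcode: M ≅ I[1,1], I[1,2], I[1,4], I[3,3]^2, I[5,5], I[5,7]. HN layers by μ_θ (7 steps, strictly decreasing):
  μ^(1)=62; μ^(2)=49; μ^(3)=36; μ^(4)=33/2; μ^(5)=43/3; μ^(6)=-29; μ^(7)=-55

((0, 1, 0, 0, 0, 0, 0); (0, 0, 0, 0, 1, 0, 0); (0, 0, 0, 1, 0, 0, 0); (0, 1, 1, 0, 0, 0, 0); (0, 0, 0, 0, 1, 1, 1); (0, 0, 2, 0, 0, 0, 0); (3, 0, 0, 0, 0, 0, 0))


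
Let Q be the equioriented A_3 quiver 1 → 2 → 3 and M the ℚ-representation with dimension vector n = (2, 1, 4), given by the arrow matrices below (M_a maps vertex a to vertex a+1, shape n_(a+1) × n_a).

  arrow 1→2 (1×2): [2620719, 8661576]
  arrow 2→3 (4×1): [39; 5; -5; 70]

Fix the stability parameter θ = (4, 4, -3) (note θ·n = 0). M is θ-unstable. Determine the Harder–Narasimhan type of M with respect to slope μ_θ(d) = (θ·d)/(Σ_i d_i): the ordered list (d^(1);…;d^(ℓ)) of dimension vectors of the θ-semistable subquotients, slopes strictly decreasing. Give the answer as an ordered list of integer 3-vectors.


Interval decomposition of M: I[1,1], I[1,3], I[3,3]^3.
HN type (ℓ=3): μ^(1)=4; μ^(2)=5/3; μ^(3)=-3

((1, 0, 0); (1, 1, 1); (0, 0, 3))


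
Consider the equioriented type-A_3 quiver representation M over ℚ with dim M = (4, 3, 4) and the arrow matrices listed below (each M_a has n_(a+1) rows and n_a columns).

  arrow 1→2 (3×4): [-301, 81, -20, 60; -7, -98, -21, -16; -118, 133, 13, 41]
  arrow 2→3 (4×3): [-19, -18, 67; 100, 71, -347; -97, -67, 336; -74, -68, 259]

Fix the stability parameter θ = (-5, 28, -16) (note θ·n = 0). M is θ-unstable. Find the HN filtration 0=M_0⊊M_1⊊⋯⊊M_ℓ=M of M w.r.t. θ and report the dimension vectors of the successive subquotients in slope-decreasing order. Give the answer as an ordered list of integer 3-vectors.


Barcode: M ≅ I[1,1], I[1,3]^3, I[3,3]. HN layers by μ_θ (3 steps, strictly decreasing):
  μ^(1)=6; μ^(2)=-5; μ^(3)=-16

((0, 3, 3); (4, 0, 0); (0, 0, 1))


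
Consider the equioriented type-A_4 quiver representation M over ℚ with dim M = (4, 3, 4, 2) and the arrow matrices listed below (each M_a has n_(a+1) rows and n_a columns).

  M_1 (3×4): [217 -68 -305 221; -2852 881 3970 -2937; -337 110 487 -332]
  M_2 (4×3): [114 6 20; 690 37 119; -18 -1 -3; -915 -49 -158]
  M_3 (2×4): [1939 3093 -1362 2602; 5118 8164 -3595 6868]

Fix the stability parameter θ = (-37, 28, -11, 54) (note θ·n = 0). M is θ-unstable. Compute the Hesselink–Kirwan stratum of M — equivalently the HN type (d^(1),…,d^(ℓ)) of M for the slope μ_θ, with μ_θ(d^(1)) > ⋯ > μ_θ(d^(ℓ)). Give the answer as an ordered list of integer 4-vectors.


Barcode: M ≅ I[1,1], I[1,2], I[1,3], I[1,4], I[3,3], I[3,4]. HN layers by μ_θ (5 steps, strictly decreasing):
  μ^(1)=54; μ^(2)=28; μ^(3)=17/2; μ^(4)=-11; μ^(5)=-37

((0, 0, 0, 2); (0, 1, 0, 0); (0, 2, 2, 0); (0, 0, 2, 0); (4, 0, 0, 0))


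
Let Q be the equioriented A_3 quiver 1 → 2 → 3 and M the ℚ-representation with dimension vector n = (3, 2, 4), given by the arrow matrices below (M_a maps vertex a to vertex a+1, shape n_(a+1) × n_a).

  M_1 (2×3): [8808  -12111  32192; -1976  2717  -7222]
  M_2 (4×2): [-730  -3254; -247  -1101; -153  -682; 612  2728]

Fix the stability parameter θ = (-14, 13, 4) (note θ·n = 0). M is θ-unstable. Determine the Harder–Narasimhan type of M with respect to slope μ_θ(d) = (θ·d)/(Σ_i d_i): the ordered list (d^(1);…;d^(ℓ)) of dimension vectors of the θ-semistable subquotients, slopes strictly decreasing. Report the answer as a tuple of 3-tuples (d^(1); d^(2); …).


Barcode: M ≅ I[1,1], I[1,3]^2, I[3,3]^2. HN layers by μ_θ (3 steps, strictly decreasing):
  μ^(1)=17/2; μ^(2)=4; μ^(3)=-14

((0, 2, 2); (0, 0, 2); (3, 0, 0))


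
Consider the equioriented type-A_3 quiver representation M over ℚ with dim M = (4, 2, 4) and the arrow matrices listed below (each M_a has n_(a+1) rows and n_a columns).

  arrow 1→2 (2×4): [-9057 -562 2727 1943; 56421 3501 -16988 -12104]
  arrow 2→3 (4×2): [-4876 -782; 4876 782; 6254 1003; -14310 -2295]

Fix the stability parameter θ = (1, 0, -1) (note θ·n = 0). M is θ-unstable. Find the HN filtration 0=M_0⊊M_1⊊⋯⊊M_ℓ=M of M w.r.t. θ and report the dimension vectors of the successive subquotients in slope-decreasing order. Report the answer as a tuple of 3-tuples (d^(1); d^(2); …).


Interval decomposition of M: I[1,1]^2, I[1,2], I[1,3], I[3,3]^3.
HN type (ℓ=4): μ^(1)=1; μ^(2)=1/2; μ^(3)=0; μ^(4)=-1

((2, 0, 0); (1, 1, 0); (1, 1, 1); (0, 0, 3))


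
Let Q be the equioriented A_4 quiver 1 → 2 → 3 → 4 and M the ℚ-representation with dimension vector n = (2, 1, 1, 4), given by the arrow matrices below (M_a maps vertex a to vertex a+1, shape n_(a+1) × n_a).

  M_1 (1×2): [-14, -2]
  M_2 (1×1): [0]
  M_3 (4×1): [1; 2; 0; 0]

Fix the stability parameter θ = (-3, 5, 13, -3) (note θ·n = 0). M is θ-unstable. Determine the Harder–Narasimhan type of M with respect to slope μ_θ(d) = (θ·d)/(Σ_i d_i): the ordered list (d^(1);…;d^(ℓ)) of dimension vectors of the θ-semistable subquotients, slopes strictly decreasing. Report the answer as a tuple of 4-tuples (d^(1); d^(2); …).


Barcode: M ≅ I[1,1], I[1,2], I[3,4], I[4,4]^3. HN layers by μ_θ (2 steps, strictly decreasing):
  μ^(1)=5; μ^(2)=-3

((0, 1, 1, 1); (2, 0, 0, 3))


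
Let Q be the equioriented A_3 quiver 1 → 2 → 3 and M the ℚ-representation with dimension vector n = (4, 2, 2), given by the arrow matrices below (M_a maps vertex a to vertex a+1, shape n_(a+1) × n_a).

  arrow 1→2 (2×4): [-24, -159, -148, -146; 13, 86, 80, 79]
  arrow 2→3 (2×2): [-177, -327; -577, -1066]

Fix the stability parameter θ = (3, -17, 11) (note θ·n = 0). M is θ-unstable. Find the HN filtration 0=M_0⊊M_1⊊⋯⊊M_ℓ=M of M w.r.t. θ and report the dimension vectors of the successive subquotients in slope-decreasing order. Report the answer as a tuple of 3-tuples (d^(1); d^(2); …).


Interval decomposition of M: I[1,1]^2, I[1,3]^2.
HN type (ℓ=3): μ^(1)=11; μ^(2)=3; μ^(3)=-7

((0, 0, 2); (2, 0, 0); (2, 2, 0))


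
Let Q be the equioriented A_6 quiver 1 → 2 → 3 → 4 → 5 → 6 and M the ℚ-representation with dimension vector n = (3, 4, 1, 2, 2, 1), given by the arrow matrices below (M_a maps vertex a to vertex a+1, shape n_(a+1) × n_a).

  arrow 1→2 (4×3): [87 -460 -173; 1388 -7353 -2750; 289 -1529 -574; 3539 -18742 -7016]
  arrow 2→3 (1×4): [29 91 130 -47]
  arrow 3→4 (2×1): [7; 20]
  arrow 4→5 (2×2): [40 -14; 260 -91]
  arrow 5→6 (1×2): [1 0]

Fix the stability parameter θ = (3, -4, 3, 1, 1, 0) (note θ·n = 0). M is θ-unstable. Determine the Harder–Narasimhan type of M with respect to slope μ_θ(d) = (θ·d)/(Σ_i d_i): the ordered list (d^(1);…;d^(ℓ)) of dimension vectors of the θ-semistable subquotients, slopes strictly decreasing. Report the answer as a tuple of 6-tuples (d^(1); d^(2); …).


Interval decomposition of M: I[1,2]^2, I[1,4], I[2,2], I[4,6], I[5,5].
HN type (ℓ=5): μ^(1)=2; μ^(2)=1; μ^(3)=2/3; μ^(4)=-1/2; μ^(5)=-4

((0, 0, 1, 1, 0, 0); (0, 0, 0, 0, 1, 0); (0, 0, 0, 1, 1, 1); (3, 3, 0, 0, 0, 0); (0, 1, 0, 0, 0, 0))


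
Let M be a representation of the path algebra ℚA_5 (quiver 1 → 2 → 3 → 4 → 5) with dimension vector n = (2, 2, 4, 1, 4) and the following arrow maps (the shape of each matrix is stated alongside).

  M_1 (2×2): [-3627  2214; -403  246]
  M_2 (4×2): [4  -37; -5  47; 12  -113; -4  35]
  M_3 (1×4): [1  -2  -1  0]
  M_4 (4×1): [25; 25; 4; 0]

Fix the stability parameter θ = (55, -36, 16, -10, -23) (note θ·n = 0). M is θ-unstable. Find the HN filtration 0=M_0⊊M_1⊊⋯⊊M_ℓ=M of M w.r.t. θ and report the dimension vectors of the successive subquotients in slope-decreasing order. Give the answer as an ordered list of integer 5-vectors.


Interval decomposition of M: I[1,1], I[1,3], I[2,5], I[3,3]^2, I[5,5]^3.
HN type (ℓ=6): μ^(1)=55; μ^(2)=16; μ^(3)=19/2; μ^(4)=-17/3; μ^(5)=-23; μ^(6)=-36

((1, 0, 0, 0, 0); (0, 0, 3, 0, 0); (1, 1, 0, 0, 0); (0, 0, 1, 1, 1); (0, 0, 0, 0, 3); (0, 1, 0, 0, 0))


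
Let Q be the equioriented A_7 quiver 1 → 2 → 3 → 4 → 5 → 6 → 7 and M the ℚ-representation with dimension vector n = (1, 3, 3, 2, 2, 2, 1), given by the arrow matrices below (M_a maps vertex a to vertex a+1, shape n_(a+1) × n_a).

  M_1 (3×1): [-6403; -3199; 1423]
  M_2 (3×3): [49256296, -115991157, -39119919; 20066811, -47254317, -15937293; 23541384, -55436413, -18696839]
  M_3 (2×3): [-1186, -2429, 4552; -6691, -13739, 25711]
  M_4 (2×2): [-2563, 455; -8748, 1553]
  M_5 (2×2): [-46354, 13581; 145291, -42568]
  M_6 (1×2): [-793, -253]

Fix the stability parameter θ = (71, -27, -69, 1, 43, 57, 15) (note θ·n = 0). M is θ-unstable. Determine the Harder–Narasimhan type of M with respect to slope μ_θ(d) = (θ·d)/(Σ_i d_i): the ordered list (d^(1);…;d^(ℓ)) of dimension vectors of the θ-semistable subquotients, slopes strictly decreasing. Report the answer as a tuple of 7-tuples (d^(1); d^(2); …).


Interval decomposition of M: I[1,7], I[2,2], I[2,6], I[3,3].
HN type (ℓ=8): μ^(1)=57; μ^(2)=43; μ^(3)=115/3; μ^(4)=1; μ^(5)=-25/3; μ^(6)=-27; μ^(7)=-48; μ^(8)=-69

((0, 0, 0, 0, 0, 1, 0); (0, 0, 0, 0, 1, 0, 0); (0, 0, 0, 0, 1, 1, 1); (0, 0, 0, 2, 0, 0, 0); (1, 1, 1, 0, 0, 0, 0); (0, 1, 0, 0, 0, 0, 0); (0, 1, 1, 0, 0, 0, 0); (0, 0, 1, 0, 0, 0, 0))


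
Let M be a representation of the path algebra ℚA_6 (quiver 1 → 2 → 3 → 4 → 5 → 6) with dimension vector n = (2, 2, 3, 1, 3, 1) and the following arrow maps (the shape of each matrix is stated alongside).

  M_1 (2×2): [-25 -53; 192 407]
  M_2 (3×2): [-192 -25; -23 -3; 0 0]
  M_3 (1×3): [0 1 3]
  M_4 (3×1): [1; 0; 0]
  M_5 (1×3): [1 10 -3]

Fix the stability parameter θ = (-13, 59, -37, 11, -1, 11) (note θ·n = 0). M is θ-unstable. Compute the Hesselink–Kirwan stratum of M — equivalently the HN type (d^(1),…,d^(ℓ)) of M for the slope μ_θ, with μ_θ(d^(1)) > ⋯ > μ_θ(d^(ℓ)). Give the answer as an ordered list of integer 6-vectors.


Via rank(M_{q-1}∘⋯∘M_p): M ≅ I[1,3], I[1,6], I[3,3], I[5,5]^2.
μ_θ-semistable layers: μ^(1)=11; μ^(2)=8; μ^(3)=-1; μ^(4)=-13; μ^(5)=-37

((0, 1, 1, 0, 0, 1); (0, 1, 1, 1, 1, 0); (0, 0, 0, 0, 2, 0); (2, 0, 0, 0, 0, 0); (0, 0, 1, 0, 0, 0))


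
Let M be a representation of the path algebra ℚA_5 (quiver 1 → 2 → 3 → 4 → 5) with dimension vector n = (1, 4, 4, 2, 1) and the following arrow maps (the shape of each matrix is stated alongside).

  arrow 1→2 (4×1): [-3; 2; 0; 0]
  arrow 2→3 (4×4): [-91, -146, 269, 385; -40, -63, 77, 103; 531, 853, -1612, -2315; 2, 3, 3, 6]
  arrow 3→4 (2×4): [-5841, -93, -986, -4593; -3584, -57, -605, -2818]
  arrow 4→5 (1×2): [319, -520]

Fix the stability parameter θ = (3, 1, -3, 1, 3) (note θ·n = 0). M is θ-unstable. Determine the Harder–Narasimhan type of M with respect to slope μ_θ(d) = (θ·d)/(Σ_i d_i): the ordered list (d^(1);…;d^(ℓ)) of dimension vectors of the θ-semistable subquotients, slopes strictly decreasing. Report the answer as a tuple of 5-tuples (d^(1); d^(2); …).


Via rank(M_{q-1}∘⋯∘M_p): M ≅ I[1,5], I[2,2], I[2,3]^2, I[3,4].
μ_θ-semistable layers: μ^(1)=3; μ^(2)=1; μ^(3)=1/3; μ^(4)=-1; μ^(5)=-3

((0, 0, 0, 0, 1); (0, 1, 0, 2, 0); (1, 1, 1, 0, 0); (0, 2, 2, 0, 0); (0, 0, 1, 0, 0))


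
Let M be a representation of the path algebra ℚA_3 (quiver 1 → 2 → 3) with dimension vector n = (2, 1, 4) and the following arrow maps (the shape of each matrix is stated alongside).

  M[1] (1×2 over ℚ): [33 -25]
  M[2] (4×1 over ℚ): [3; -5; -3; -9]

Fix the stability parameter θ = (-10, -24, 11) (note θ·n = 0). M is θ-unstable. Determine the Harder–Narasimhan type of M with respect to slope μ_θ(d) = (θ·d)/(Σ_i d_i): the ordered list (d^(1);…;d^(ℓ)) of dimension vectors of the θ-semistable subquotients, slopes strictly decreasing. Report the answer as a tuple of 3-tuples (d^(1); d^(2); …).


Interval decomposition of M: I[1,1], I[1,3], I[3,3]^3.
HN type (ℓ=3): μ^(1)=11; μ^(2)=-10; μ^(3)=-17

((0, 0, 4); (1, 0, 0); (1, 1, 0))


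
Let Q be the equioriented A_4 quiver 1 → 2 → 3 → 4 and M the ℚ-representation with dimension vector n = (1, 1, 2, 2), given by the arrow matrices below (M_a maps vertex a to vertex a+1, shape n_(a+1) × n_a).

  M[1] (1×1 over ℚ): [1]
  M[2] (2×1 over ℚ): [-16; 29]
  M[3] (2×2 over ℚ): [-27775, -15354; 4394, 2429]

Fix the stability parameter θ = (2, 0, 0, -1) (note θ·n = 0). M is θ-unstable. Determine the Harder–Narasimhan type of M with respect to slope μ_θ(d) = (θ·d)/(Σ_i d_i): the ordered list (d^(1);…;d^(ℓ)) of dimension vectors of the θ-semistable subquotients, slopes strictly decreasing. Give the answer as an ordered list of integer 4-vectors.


Barcode: M ≅ I[1,4], I[3,4]. HN layers by μ_θ (2 steps, strictly decreasing):
  μ^(1)=1/4; μ^(2)=-1/2

((1, 1, 1, 1); (0, 0, 1, 1))


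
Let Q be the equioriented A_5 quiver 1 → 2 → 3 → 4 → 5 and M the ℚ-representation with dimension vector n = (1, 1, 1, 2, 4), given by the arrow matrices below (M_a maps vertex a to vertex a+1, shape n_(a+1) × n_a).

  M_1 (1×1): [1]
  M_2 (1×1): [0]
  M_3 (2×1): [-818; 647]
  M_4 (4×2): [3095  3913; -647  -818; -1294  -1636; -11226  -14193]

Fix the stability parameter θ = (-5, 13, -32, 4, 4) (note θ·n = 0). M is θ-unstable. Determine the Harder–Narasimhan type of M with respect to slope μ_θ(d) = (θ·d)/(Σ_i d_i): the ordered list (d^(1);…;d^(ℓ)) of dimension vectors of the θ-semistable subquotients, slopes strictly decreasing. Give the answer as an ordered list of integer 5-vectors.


Barcode: M ≅ I[1,2], I[3,5], I[4,5], I[5,5]^2. HN layers by μ_θ (4 steps, strictly decreasing):
  μ^(1)=13; μ^(2)=4; μ^(3)=-5; μ^(4)=-32

((0, 1, 0, 0, 0); (0, 0, 0, 2, 4); (1, 0, 0, 0, 0); (0, 0, 1, 0, 0))


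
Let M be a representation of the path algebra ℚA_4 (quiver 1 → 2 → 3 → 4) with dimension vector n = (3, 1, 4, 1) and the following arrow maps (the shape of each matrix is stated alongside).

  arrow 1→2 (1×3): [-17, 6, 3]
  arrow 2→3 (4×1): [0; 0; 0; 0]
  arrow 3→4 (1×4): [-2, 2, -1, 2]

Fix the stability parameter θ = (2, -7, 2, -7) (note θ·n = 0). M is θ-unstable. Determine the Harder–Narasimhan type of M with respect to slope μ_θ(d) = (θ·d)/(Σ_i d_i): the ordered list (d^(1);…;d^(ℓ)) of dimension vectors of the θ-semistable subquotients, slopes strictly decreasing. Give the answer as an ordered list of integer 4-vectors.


Barcode: M ≅ I[1,1]^2, I[1,2], I[3,3]^3, I[3,4]. HN layers by μ_θ (2 steps, strictly decreasing):
  μ^(1)=2; μ^(2)=-5/2

((2, 0, 3, 0); (1, 1, 1, 1))


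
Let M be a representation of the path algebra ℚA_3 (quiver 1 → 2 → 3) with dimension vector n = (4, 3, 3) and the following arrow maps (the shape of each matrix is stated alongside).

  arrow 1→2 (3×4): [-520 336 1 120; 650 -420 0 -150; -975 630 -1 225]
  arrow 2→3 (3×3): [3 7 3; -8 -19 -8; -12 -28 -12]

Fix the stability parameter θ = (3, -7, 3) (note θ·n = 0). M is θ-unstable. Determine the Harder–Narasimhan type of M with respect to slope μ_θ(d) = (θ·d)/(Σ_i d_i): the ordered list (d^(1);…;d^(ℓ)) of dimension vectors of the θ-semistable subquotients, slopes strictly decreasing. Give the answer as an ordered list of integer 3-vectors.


Interval decomposition of M: I[1,1]^2, I[1,2], I[1,3], I[2,3], I[3,3].
HN type (ℓ=3): μ^(1)=3; μ^(2)=-2; μ^(3)=-7

((2, 0, 3); (2, 2, 0); (0, 1, 0))


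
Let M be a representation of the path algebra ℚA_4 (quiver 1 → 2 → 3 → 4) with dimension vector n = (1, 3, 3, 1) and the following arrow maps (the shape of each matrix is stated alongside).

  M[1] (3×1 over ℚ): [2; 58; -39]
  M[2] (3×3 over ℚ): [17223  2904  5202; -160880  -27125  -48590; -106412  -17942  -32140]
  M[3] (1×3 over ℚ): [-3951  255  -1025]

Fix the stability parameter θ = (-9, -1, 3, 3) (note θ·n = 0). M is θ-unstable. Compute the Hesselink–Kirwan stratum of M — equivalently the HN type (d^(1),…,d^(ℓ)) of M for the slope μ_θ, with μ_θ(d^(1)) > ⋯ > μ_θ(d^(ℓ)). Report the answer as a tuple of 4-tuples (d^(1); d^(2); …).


Barcode: M ≅ I[1,2], I[2,3], I[2,4], I[3,3]. HN layers by μ_θ (3 steps, strictly decreasing):
  μ^(1)=3; μ^(2)=-1; μ^(3)=-9

((0, 0, 3, 1); (0, 3, 0, 0); (1, 0, 0, 0))


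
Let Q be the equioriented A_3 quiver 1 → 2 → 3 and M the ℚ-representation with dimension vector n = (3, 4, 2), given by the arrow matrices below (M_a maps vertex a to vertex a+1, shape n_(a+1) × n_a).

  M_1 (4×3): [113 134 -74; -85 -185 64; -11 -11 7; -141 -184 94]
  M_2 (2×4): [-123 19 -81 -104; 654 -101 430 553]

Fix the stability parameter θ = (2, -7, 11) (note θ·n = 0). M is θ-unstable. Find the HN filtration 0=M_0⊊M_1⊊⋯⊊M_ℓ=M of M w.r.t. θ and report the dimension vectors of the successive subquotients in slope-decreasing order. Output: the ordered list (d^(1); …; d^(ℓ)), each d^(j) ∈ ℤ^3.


Interval decomposition of M: I[1,2], I[1,3]^2, I[2,2].
HN type (ℓ=3): μ^(1)=11; μ^(2)=-5/2; μ^(3)=-7

((0, 0, 2); (3, 3, 0); (0, 1, 0))


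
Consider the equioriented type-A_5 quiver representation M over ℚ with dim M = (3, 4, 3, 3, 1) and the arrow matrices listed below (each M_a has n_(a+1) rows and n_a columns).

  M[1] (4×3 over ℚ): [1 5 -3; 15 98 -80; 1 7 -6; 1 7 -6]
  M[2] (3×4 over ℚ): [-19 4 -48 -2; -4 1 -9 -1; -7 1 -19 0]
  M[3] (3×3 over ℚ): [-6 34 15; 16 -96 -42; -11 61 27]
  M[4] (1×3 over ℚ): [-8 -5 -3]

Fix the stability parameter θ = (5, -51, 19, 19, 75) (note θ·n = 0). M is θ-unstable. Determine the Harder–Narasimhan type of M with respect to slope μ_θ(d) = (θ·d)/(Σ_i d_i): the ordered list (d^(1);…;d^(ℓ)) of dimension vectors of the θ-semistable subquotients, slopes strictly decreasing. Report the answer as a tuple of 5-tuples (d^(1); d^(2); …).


Barcode: M ≅ I[1,3], I[1,4], I[1,5], I[2,2], I[4,4]. HN layers by μ_θ (4 steps, strictly decreasing):
  μ^(1)=75; μ^(2)=19; μ^(3)=-23; μ^(4)=-51

((0, 0, 0, 0, 1); (0, 0, 3, 3, 0); (3, 3, 0, 0, 0); (0, 1, 0, 0, 0))


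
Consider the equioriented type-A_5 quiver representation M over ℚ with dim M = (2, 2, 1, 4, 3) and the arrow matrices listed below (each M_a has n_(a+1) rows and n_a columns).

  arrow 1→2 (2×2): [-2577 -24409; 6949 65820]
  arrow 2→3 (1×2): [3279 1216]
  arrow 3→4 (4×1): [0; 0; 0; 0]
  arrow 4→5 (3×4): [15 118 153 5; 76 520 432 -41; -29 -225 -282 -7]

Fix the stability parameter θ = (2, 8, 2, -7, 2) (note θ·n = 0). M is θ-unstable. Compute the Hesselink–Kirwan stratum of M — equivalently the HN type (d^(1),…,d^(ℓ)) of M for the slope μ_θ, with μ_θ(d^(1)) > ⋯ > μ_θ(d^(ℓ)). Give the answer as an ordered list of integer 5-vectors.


Interval decomposition of M: I[1,2], I[1,3], I[4,4], I[4,5]^3.
HN type (ℓ=4): μ^(1)=8; μ^(2)=5; μ^(3)=2; μ^(4)=-7

((0, 1, 0, 0, 0); (0, 1, 1, 0, 0); (2, 0, 0, 0, 3); (0, 0, 0, 4, 0))


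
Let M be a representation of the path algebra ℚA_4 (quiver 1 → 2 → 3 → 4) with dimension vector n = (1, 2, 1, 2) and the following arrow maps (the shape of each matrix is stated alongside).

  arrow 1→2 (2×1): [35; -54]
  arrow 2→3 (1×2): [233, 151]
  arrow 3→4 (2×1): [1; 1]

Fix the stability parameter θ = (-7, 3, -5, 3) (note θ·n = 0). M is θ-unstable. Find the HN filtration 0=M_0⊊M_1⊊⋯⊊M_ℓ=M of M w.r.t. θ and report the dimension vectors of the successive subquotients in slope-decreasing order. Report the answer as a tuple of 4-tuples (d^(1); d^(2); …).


Interval decomposition of M: I[1,4], I[2,2], I[4,4].
HN type (ℓ=3): μ^(1)=3; μ^(2)=-1; μ^(3)=-7

((0, 1, 0, 2); (0, 1, 1, 0); (1, 0, 0, 0))


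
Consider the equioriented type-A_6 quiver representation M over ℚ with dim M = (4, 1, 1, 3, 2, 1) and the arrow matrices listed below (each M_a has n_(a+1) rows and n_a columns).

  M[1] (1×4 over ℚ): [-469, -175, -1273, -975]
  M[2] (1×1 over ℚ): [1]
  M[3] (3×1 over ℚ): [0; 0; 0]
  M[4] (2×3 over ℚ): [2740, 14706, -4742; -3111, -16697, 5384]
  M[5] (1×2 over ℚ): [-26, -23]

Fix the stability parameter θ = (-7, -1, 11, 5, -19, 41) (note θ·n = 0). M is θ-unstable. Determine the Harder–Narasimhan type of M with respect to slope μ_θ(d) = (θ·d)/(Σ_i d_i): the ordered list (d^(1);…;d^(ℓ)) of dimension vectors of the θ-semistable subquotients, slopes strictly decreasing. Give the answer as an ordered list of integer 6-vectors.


Interval decomposition of M: I[1,1]^3, I[1,3], I[4,4], I[4,5], I[4,6].
HN type (ℓ=5): μ^(1)=41; μ^(2)=11; μ^(3)=5; μ^(4)=-1; μ^(5)=-7

((0, 0, 0, 0, 0, 1); (0, 0, 1, 0, 0, 0); (0, 0, 0, 1, 0, 0); (0, 1, 0, 0, 0, 0); (4, 0, 0, 2, 2, 0))
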